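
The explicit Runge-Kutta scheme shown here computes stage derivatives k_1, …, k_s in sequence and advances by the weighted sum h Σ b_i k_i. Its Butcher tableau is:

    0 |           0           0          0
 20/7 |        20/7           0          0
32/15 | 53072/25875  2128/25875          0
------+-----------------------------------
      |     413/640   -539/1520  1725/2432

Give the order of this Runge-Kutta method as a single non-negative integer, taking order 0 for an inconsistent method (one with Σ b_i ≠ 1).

b = (413/640, -539/1520, 1725/2432)
c = (0, 20/7, 32/15)
Ac = (0, 0, 1216/5175)
Σ b_i: 413/640·1 + (-539/1520)·1 + 1725/2432·1 = 1 ✓
b·c: (-539/1520)·20/7 + 1725/2432·32/15 = 1/2 ✓
b·c²: (-539/1520)·400/49 + 1725/2432·1024/225 = 1/3 ✓
b·Ac: 1725/2432·1216/5175 = 1/6 ✓; 3 stages ⇒ order 3.

3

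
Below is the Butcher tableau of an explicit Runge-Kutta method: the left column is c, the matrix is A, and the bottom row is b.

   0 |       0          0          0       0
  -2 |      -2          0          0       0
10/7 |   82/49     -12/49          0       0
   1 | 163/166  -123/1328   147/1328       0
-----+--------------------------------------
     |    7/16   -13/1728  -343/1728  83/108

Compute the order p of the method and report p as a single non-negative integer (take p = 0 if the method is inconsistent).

4

b = (7/16, -13/1728, -343/1728, 83/108)
c = (0, -2, 10/7, 1)
Ac = (0, 0, 24/49, 57/166)
Σ b_i: 7/16·1 + (-13/1728)·1 + (-343/1728)·1 + 83/108·1 = 1 ✓
b·c: (-13/1728)·(-2) + (-343/1728)·10/7 + 83/108·1 = 1/2 ✓
b·c²: (-13/1728)·4 + (-343/1728)·100/49 + 83/108·1 = 1/3 ✓
b·Ac: (-343/1728)·24/49 + 83/108·57/166 = 1/6 ✓
b·c³: (-13/1728)·(-8) + (-343/1728)·1000/343 + 83/108·1 = 1/4 ✓
b·(c∘Ac): (-343/1728)·240/343 + 83/108·57/166 = 1/8 ✓
b·Ac²: (-343/1728)·(-48/49) + 83/108·(-12/83) = 1/12 ✓
b·A²c: 83/108·9/166 = 1/24 ✓; 4 stages ⇒ order 4.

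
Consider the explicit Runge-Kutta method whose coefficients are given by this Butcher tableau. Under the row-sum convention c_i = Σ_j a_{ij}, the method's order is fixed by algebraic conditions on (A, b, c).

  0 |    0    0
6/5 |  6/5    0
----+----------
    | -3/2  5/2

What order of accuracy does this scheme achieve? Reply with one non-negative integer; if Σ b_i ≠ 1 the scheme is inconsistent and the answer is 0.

1

b = (-3/2, 5/2)
c = (0, 6/5)
Σ b_i: (-3/2)·1 + 5/2·1 = 1 ✓
b·c: 5/2·6/5 = 3 ≠ 1/2 ⇒ order 1.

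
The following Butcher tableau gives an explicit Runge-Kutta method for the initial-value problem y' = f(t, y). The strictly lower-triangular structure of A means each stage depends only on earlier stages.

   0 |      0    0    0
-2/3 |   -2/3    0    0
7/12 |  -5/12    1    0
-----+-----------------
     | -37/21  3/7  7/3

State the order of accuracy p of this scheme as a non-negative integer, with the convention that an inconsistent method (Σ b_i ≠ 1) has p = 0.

1

b = (-37/21, 3/7, 7/3)
c = (0, -2/3, 7/12)
Ac = (0, 0, -2/3)
Σ b_i: (-37/21)·1 + 3/7·1 + 7/3·1 = 1 ✓
b·c: 3/7·(-2/3) + 7/3·7/12 = 271/252 ≠ 1/2 ⇒ order 1.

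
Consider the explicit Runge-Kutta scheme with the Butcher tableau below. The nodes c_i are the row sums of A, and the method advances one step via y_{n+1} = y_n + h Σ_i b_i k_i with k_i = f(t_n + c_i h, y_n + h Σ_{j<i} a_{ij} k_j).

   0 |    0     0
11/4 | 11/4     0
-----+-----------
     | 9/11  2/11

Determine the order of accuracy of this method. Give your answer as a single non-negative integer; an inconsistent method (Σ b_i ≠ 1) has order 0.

b = (9/11, 2/11)
c = (0, 11/4)
Σ b_i: 9/11·1 + 2/11·1 = 1 ✓
b·c: 2/11·11/4 = 1/2 ✓; 2 stages ⇒ order 2.

2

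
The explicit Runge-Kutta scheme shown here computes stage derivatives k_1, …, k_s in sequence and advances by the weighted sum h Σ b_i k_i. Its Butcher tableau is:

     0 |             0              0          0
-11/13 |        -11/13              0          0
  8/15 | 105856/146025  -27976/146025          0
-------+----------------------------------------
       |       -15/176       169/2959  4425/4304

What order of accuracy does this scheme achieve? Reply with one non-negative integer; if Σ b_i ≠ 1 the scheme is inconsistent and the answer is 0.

3

b = (-15/176, 169/2959, 4425/4304)
c = (0, -11/13, 8/15)
Ac = (0, 0, 2152/13275)
Σ b_i: (-15/176)·1 + 169/2959·1 + 4425/4304·1 = 1 ✓
b·c: 169/2959·(-11/13) + 4425/4304·8/15 = 1/2 ✓
b·c²: 169/2959·121/169 + 4425/4304·64/225 = 1/3 ✓
b·Ac: 4425/4304·2152/13275 = 1/6 ✓; 3 stages ⇒ order 3.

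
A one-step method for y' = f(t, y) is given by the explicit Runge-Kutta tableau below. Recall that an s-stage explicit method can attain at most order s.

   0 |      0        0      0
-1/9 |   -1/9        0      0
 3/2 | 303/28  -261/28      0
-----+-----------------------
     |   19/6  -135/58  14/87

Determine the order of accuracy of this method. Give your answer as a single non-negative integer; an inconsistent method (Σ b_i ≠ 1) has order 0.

3

b = (19/6, -135/58, 14/87)
c = (0, -1/9, 3/2)
Ac = (0, 0, 29/28)
Σ b_i: 19/6·1 + (-135/58)·1 + 14/87·1 = 1 ✓
b·c: (-135/58)·(-1/9) + 14/87·3/2 = 1/2 ✓
b·c²: (-135/58)·1/81 + 14/87·9/4 = 1/3 ✓
b·Ac: 14/87·29/28 = 1/6 ✓; 3 stages ⇒ order 3.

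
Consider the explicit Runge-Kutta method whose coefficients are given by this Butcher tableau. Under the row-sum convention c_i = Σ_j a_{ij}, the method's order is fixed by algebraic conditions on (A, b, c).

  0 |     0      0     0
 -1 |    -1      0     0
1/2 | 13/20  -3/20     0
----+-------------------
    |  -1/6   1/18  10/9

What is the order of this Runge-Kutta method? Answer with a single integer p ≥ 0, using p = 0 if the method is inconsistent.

b = (-1/6, 1/18, 10/9)
c = (0, -1, 1/2)
Ac = (0, 0, 3/20)
Σ b_i: (-1/6)·1 + 1/18·1 + 10/9·1 = 1 ✓
b·c: 1/18·(-1) + 10/9·1/2 = 1/2 ✓
b·c²: 1/18·1 + 10/9·1/4 = 1/3 ✓
b·Ac: 10/9·3/20 = 1/6 ✓; 3 stages ⇒ order 3.

3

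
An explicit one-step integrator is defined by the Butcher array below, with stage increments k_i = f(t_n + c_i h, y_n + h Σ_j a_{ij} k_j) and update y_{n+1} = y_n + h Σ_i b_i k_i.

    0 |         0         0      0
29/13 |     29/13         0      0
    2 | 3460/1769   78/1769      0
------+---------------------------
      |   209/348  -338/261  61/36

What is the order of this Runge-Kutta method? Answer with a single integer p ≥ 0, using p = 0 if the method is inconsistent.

3

b = (209/348, -338/261, 61/36)
c = (0, 29/13, 2)
Ac = (0, 0, 6/61)
Σ b_i: 209/348·1 + (-338/261)·1 + 61/36·1 = 1 ✓
b·c: (-338/261)·29/13 + 61/36·2 = 1/2 ✓
b·c²: (-338/261)·841/169 + 61/36·4 = 1/3 ✓
b·Ac: 61/36·6/61 = 1/6 ✓; 3 stages ⇒ order 3.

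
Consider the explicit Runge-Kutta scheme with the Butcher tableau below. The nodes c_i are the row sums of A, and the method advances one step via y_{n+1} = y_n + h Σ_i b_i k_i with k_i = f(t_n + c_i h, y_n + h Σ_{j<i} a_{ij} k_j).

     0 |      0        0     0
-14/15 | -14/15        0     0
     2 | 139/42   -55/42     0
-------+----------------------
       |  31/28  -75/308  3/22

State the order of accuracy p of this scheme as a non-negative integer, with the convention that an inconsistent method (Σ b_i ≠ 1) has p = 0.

b = (31/28, -75/308, 3/22)
c = (0, -14/15, 2)
Ac = (0, 0, 11/9)
Σ b_i: 31/28·1 + (-75/308)·1 + 3/22·1 = 1 ✓
b·c: (-75/308)·(-14/15) + 3/22·2 = 1/2 ✓
b·c²: (-75/308)·196/225 + 3/22·4 = 1/3 ✓
b·Ac: 3/22·11/9 = 1/6 ✓; 3 stages ⇒ order 3.

3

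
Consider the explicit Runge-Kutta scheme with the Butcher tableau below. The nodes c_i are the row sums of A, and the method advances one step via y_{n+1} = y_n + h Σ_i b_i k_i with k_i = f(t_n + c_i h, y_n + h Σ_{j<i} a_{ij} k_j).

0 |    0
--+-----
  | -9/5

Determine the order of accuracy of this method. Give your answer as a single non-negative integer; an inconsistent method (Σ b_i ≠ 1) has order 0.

0

b = (-9/5)
c = (0)
Σ b_i: (-9/5)·1 = -9/5 ≠ 1 ⇒ order 0.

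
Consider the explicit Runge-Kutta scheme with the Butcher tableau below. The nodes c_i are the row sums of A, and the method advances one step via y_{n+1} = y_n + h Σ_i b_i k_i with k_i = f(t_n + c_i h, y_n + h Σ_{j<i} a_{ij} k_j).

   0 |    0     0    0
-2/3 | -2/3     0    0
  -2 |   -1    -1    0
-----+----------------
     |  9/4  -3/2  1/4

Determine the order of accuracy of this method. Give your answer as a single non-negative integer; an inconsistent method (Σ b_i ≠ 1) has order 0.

3

b = (9/4, -3/2, 1/4)
c = (0, -2/3, -2)
Ac = (0, 0, 2/3)
Σ b_i: 9/4·1 + (-3/2)·1 + 1/4·1 = 1 ✓
b·c: (-3/2)·(-2/3) + 1/4·(-2) = 1/2 ✓
b·c²: (-3/2)·4/9 + 1/4·4 = 1/3 ✓
b·Ac: 1/4·2/3 = 1/6 ✓; 3 stages ⇒ order 3.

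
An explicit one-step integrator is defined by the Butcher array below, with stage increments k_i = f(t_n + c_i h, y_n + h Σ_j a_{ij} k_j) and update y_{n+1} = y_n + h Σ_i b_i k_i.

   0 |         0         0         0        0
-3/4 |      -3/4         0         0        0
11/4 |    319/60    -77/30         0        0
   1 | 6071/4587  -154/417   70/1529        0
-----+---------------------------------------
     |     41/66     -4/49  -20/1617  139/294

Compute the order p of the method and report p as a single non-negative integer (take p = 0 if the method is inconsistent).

4

b = (41/66, -4/49, -20/1617, 139/294)
c = (0, -3/4, 11/4, 1)
Ac = (0, 0, 77/40, 56/139)
Σ b_i: 41/66·1 + (-4/49)·1 + (-20/1617)·1 + 139/294·1 = 1 ✓
b·c: (-4/49)·(-3/4) + (-20/1617)·11/4 + 139/294·1 = 1/2 ✓
b·c²: (-4/49)·9/16 + (-20/1617)·121/16 + 139/294·1 = 1/3 ✓
b·Ac: (-20/1617)·77/40 + 139/294·56/139 = 1/6 ✓
b·c³: (-4/49)·(-27/64) + (-20/1617)·1331/64 + 139/294·1 = 1/4 ✓
b·(c∘Ac): (-20/1617)·847/160 + 139/294·56/139 = 1/8 ✓
b·Ac²: (-20/1617)·(-231/160) + 139/294·77/556 = 1/12 ✓
b·A²c: 139/294·49/556 = 1/24 ✓; 4 stages ⇒ order 4.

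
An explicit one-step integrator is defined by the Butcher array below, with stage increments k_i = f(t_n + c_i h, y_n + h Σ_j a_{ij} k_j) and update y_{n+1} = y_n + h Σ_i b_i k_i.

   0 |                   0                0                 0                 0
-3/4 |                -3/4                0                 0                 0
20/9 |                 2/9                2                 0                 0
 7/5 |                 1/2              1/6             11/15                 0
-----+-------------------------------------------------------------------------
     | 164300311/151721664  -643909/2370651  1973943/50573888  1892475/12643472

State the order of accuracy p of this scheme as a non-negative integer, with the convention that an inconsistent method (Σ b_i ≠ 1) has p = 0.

b = (164300311/151721664, -643909/2370651, 1973943/50573888, 1892475/12643472)
c = (0, -3/4, 20/9, 7/5)
Ac = (0, 0, -3/2, 325/216)
Σ b_i: 164300311/151721664·1 + (-643909/2370651)·1 + 1973943/50573888·1 + 1892475/12643472·1 = 1 ✓
b·c: (-643909/2370651)·(-3/4) + 1973943/50573888·20/9 + 1892475/12643472·7/5 = 1/2 ✓
b·c²: (-643909/2370651)·9/16 + 1973943/50573888·400/81 + 1892475/12643472·49/25 = 1/3 ✓
b·Ac: 1973943/50573888·(-3/2) + 1892475/12643472·325/216 = 1/6 ✓
b·c³: (-643909/2370651)·(-27/64) + 1973943/50573888·8000/729 + 1892475/12643472·343/125 = 6510903191/6827474880 ≠ 1/4 ⇒ order 3.
b·(c∘Ac): 1973943/50573888·(-10/3) + 1892475/12643472·455/216 = 56196265/303443328 ≠ 1/8
b·Ac²: 1973943/50573888·9/8 + 1892475/12643472·28889/7776 = 204821957/341373744 ≠ 1/12
b·A²c: 1892475/12643472·(-11/10) = -4163445/25286944 ≠ 1/24

3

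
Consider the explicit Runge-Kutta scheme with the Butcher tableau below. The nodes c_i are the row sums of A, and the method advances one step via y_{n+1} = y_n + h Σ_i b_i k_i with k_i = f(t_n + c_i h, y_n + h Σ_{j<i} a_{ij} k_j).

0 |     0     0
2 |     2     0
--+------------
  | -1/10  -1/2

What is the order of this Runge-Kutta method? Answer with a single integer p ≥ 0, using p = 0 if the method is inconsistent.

0

b = (-1/10, -1/2)
c = (0, 2)
Σ b_i: (-1/10)·1 + (-1/2)·1 = -3/5 ≠ 1 ⇒ order 0.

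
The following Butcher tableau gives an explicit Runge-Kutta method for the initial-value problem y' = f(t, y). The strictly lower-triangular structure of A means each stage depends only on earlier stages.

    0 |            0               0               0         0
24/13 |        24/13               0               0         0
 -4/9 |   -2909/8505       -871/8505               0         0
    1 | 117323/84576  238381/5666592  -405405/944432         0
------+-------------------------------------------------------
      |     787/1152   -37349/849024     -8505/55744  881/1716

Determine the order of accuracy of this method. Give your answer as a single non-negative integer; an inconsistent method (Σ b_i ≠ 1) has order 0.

4

b = (787/1152, -37349/849024, -8505/55744, 881/1716)
c = (0, 24/13, -4/9, 1)
Ac = (0, 0, -536/2835, 473/1762)
Σ b_i: 787/1152·1 + (-37349/849024)·1 + (-8505/55744)·1 + 881/1716·1 = 1 ✓
b·c: (-37349/849024)·24/13 + (-8505/55744)·(-4/9) + 881/1716·1 = 1/2 ✓
b·c²: (-37349/849024)·576/169 + (-8505/55744)·16/81 + 881/1716·1 = 1/3 ✓
b·Ac: (-8505/55744)·(-536/2835) + 881/1716·473/1762 = 1/6 ✓
b·c³: (-37349/849024)·13824/2197 + (-8505/55744)·(-64/729) + 881/1716·1 = 1/4 ✓
b·(c∘Ac): (-8505/55744)·2144/25515 + 881/1716·473/1762 = 1/8 ✓
b·Ac²: (-8505/55744)·(-4288/12285) + 881/1716·671/11453 = 1/12 ✓
b·A²c: 881/1716·143/1762 = 1/24 ✓; 4 stages ⇒ order 4.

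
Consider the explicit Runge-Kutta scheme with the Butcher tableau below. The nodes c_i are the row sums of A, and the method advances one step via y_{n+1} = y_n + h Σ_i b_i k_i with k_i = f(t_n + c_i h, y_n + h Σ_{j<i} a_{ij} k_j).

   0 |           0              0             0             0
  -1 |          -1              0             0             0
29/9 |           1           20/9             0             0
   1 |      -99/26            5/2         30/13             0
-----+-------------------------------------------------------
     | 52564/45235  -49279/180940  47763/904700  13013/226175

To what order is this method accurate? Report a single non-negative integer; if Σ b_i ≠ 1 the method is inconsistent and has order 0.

3

b = (52564/45235, -49279/180940, 47763/904700, 13013/226175)
c = (0, -1, 29/9, 1)
Ac = (0, 0, -20/9, 385/78)
Σ b_i: 52564/45235·1 + (-49279/180940)·1 + 47763/904700·1 + 13013/226175·1 = 1 ✓
b·c: (-49279/180940)·(-1) + 47763/904700·29/9 + 13013/226175·1 = 1/2 ✓
b·c²: (-49279/180940)·1 + 47763/904700·841/81 + 13013/226175·1 = 1/3 ✓
b·Ac: 47763/904700·(-20/9) + 13013/226175·385/78 = 1/6 ✓
b·c³: (-49279/180940)·(-1) + 47763/904700·24389/729 + 13013/226175·1 = 5120221/2442690 ≠ 1/4 ⇒ order 3.
b·(c∘Ac): 47763/904700·(-580/81) + 13013/226175·385/78 = -5105/54282 ≠ 1/8
b·Ac²: 47763/904700·20/9 + 13013/226175·18575/702 = 4005293/2442690 ≠ 1/12
b·A²c: 13013/226175·(-200/39) = -8008/27141 ≠ 1/24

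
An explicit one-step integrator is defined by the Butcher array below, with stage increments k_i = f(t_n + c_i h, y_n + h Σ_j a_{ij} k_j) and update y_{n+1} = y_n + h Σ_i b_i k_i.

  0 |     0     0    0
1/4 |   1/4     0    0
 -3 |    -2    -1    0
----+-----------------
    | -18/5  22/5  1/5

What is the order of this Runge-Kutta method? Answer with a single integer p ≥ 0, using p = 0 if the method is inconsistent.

2

b = (-18/5, 22/5, 1/5)
c = (0, 1/4, -3)
Ac = (0, 0, -1/4)
Σ b_i: (-18/5)·1 + 22/5·1 + 1/5·1 = 1 ✓
b·c: 22/5·1/4 + 1/5·(-3) = 1/2 ✓
b·c²: 22/5·1/16 + 1/5·9 = 83/40 ≠ 1/3 ⇒ order 2.
b·Ac: 1/5·(-1/4) = -1/20 ≠ 1/6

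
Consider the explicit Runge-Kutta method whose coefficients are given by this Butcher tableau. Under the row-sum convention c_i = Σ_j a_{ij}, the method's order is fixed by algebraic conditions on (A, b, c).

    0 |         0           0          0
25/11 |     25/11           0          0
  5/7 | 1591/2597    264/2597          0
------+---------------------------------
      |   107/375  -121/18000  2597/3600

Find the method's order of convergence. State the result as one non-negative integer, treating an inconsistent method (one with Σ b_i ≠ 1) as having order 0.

b = (107/375, -121/18000, 2597/3600)
c = (0, 25/11, 5/7)
Ac = (0, 0, 600/2597)
Σ b_i: 107/375·1 + (-121/18000)·1 + 2597/3600·1 = 1 ✓
b·c: (-121/18000)·25/11 + 2597/3600·5/7 = 1/2 ✓
b·c²: (-121/18000)·625/121 + 2597/3600·25/49 = 1/3 ✓
b·Ac: 2597/3600·600/2597 = 1/6 ✓; 3 stages ⇒ order 3.

3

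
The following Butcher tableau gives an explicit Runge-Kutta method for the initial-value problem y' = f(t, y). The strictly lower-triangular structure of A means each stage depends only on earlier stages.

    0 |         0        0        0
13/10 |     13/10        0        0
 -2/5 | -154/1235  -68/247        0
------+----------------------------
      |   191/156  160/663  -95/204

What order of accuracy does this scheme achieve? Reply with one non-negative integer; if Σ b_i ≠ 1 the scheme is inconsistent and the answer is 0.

b = (191/156, 160/663, -95/204)
c = (0, 13/10, -2/5)
Ac = (0, 0, -34/95)
Σ b_i: 191/156·1 + 160/663·1 + (-95/204)·1 = 1 ✓
b·c: 160/663·13/10 + (-95/204)·(-2/5) = 1/2 ✓
b·c²: 160/663·169/100 + (-95/204)·4/25 = 1/3 ✓
b·Ac: (-95/204)·(-34/95) = 1/6 ✓; 3 stages ⇒ order 3.

3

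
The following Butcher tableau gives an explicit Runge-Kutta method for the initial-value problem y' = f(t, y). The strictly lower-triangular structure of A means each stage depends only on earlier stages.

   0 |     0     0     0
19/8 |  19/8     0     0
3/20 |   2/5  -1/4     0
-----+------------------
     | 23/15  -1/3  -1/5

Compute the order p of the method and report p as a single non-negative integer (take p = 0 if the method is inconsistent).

1

b = (23/15, -1/3, -1/5)
c = (0, 19/8, 3/20)
Ac = (0, 0, -19/32)
Σ b_i: 23/15·1 + (-1/3)·1 + (-1/5)·1 = 1 ✓
b·c: (-1/3)·19/8 + (-1/5)·3/20 = -493/600 ≠ 1/2 ⇒ order 1.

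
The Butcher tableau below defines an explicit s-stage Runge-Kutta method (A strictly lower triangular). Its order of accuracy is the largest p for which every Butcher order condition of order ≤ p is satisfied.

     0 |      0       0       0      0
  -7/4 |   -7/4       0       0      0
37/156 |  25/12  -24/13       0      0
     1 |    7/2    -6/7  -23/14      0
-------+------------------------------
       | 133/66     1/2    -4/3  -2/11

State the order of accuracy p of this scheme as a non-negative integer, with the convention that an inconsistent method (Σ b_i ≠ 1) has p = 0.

1

b = (133/66, 1/2, -4/3, -2/11)
c = (0, -7/4, 37/156, 1)
Ac = (0, 0, 42/13, 2425/2184)
Σ b_i: 133/66·1 + 1/2·1 + (-4/3)·1 + (-2/11)·1 = 1 ✓
b·c: 1/2·(-7/4) + (-4/3)·37/156 + (-2/11)·1 = -14137/10296 ≠ 1/2 ⇒ order 1.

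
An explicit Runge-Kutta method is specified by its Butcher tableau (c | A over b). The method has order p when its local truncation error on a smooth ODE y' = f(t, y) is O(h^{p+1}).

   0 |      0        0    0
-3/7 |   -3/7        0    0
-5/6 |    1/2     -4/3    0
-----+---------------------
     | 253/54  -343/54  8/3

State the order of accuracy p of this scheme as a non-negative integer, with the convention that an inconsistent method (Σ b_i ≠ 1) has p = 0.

b = (253/54, -343/54, 8/3)
c = (0, -3/7, -5/6)
Ac = (0, 0, 4/7)
Σ b_i: 253/54·1 + (-343/54)·1 + 8/3·1 = 1 ✓
b·c: (-343/54)·(-3/7) + 8/3·(-5/6) = 1/2 ✓
b·c²: (-343/54)·9/49 + 8/3·25/36 = 37/54 ≠ 1/3 ⇒ order 2.
b·Ac: 8/3·4/7 = 32/21 ≠ 1/6

2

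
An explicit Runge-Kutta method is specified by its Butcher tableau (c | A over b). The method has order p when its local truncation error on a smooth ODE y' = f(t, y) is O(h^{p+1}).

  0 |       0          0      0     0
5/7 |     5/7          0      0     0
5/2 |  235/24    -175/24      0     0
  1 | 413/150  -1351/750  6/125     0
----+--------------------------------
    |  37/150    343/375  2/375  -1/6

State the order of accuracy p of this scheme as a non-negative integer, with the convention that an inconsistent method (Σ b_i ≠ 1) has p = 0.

4

b = (37/150, 343/375, 2/375, -1/6)
c = (0, 5/7, 5/2, 1)
Ac = (0, 0, -125/24, -7/6)
Σ b_i: 37/150·1 + 343/375·1 + 2/375·1 + (-1/6)·1 = 1 ✓
b·c: 343/375·5/7 + 2/375·5/2 + (-1/6)·1 = 1/2 ✓
b·c²: 343/375·25/49 + 2/375·25/4 + (-1/6)·1 = 1/3 ✓
b·Ac: 2/375·(-125/24) + (-1/6)·(-7/6) = 1/6 ✓
b·c³: 343/375·125/343 + 2/375·125/8 + (-1/6)·1 = 1/4 ✓
b·(c∘Ac): 2/375·(-625/48) + (-1/6)·(-7/6) = 1/8 ✓
b·Ac²: 2/375·(-625/168) + (-1/6)·(-13/21) = 1/12 ✓
b·A²c: (-1/6)·(-1/4) = 1/24 ✓; 4 stages ⇒ order 4.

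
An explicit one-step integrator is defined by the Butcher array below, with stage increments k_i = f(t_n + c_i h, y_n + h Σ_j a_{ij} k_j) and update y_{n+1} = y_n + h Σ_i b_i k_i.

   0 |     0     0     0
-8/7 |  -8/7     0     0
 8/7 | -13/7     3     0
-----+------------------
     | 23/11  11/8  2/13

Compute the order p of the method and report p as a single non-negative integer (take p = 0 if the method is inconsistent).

b = (23/11, 11/8, 2/13)
c = (0, -8/7, 8/7)
Ac = (0, 0, -24/7)
Σ b_i: 23/11·1 + 11/8·1 + 2/13·1 = 4141/1144 ≠ 1 ⇒ order 0.

0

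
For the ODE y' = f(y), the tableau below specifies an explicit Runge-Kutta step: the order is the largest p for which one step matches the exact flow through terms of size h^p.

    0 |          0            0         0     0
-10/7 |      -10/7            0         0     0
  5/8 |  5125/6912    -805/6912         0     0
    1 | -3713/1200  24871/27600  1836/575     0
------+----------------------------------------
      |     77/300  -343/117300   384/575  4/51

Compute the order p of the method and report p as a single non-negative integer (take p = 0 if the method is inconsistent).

b = (77/300, -343/117300, 384/575, 4/51)
c = (0, -10/7, 5/8, 1)
Ac = (0, 0, 575/3456, 17/24)
Σ b_i: 77/300·1 + (-343/117300)·1 + 384/575·1 + 4/51·1 = 1 ✓
b·c: (-343/117300)·(-10/7) + 384/575·5/8 + 4/51·1 = 1/2 ✓
b·c²: (-343/117300)·100/49 + 384/575·25/64 + 4/51·1 = 1/3 ✓
b·Ac: 384/575·575/3456 + 4/51·17/24 = 1/6 ✓
b·c³: (-343/117300)·(-1000/343) + 384/575·125/512 + 4/51·1 = 1/4 ✓
b·(c∘Ac): 384/575·2875/27648 + 4/51·17/24 = 1/8 ✓
b·Ac²: 384/575·(-2875/12096) + 4/51·1037/336 = 1/12 ✓
b·A²c: 4/51·17/32 = 1/24 ✓; 4 stages ⇒ order 4.

4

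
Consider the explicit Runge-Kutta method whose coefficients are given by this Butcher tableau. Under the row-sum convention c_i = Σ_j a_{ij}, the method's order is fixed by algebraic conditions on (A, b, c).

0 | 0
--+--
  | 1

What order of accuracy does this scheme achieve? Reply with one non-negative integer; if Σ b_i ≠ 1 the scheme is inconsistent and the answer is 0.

b = (1)
c = (0)
Σ b_i: 1·1 = 1 ✓; 1 stage ⇒ order 1.

1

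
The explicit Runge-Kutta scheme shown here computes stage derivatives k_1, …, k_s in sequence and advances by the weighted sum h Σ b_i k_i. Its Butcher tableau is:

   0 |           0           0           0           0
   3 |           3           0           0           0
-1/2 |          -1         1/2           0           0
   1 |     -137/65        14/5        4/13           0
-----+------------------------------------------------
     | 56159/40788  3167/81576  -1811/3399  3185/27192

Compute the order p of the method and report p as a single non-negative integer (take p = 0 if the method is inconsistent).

b = (56159/40788, 3167/81576, -1811/3399, 3185/27192)
c = (0, 3, -1/2, 1)
Ac = (0, 0, 3/2, 536/65)
Σ b_i: 56159/40788·1 + 3167/81576·1 + (-1811/3399)·1 + 3185/27192·1 = 1 ✓
b·c: 3167/81576·3 + (-1811/3399)·(-1/2) + 3185/27192·1 = 1/2 ✓
b·c²: 3167/81576·9 + (-1811/3399)·1/4 + 3185/27192·1 = 1/3 ✓
b·Ac: (-1811/3399)·3/2 + 3185/27192·536/65 = 1/6 ✓
b·c³: 3167/81576·27 + (-1811/3399)·(-1/8) + 3185/27192·1 = 33499/27192 ≠ 1/4 ⇒ order 3.
b·(c∘Ac): (-1811/3399)·(-3/4) + 3185/27192·536/65 = 18565/13596 ≠ 1/8
b·Ac²: (-1811/3399)·9/2 + 3185/27192·1643/65 = 15311/27192 ≠ 1/12
b·A²c: 3185/27192·6/13 = 245/4532 ≠ 1/24

3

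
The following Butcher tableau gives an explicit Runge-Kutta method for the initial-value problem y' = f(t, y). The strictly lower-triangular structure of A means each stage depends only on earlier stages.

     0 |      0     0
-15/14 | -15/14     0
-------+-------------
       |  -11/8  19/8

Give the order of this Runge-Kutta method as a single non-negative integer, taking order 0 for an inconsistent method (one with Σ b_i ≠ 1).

b = (-11/8, 19/8)
c = (0, -15/14)
Σ b_i: (-11/8)·1 + 19/8·1 = 1 ✓
b·c: 19/8·(-15/14) = -285/112 ≠ 1/2 ⇒ order 1.

1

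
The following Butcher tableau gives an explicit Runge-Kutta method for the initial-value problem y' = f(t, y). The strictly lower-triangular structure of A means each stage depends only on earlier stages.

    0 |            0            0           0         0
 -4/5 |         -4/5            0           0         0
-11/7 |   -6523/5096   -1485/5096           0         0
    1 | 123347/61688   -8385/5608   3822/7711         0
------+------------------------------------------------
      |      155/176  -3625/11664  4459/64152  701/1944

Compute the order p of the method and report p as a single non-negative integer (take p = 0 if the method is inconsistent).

b = (155/176, -3625/11664, 4459/64152, 701/1944)
c = (0, -4/5, -11/7, 1)
Ac = (0, 0, 297/1274, 585/1402)
Σ b_i: 155/176·1 + (-3625/11664)·1 + 4459/64152·1 + 701/1944·1 = 1 ✓
b·c: (-3625/11664)·(-4/5) + 4459/64152·(-11/7) + 701/1944·1 = 1/2 ✓
b·c²: (-3625/11664)·16/25 + 4459/64152·121/49 + 701/1944·1 = 1/3 ✓
b·Ac: 4459/64152·297/1274 + 701/1944·585/1402 = 1/6 ✓
b·c³: (-3625/11664)·(-64/125) + 4459/64152·(-1331/343) + 701/1944·1 = 1/4 ✓
b·(c∘Ac): 4459/64152·(-3267/8918) + 701/1944·585/1402 = 1/8 ✓
b·Ac²: 4459/64152·(-594/3185) + 701/1944·936/3505 = 1/12 ✓
b·A²c: 701/1944·81/701 = 1/24 ✓; 4 stages ⇒ order 4.

4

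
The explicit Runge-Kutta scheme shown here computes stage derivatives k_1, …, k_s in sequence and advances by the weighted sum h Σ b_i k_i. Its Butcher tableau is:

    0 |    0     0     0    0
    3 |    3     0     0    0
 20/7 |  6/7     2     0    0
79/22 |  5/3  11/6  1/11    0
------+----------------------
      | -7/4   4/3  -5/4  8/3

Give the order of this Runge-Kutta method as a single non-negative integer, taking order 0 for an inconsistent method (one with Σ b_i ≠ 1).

1

b = (-7/4, 4/3, -5/4, 8/3)
c = (0, 3, 20/7, 79/22)
Ac = (0, 0, 6, 887/154)
Σ b_i: (-7/4)·1 + 4/3·1 + (-5/4)·1 + 8/3·1 = 1 ✓
b·c: 4/3·3 + (-5/4)·20/7 + 8/3·79/22 = 2311/231 ≠ 1/2 ⇒ order 1.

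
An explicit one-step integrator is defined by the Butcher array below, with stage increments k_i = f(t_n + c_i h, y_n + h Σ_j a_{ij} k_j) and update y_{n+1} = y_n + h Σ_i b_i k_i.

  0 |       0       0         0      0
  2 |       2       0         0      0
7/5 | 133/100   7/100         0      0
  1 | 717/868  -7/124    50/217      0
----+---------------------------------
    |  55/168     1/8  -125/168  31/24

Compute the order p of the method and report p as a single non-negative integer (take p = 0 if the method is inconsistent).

4

b = (55/168, 1/8, -125/168, 31/24)
c = (0, 2, 7/5, 1)
Ac = (0, 0, 7/50, 13/62)
Σ b_i: 55/168·1 + 1/8·1 + (-125/168)·1 + 31/24·1 = 1 ✓
b·c: 1/8·2 + (-125/168)·7/5 + 31/24·1 = 1/2 ✓
b·c²: 1/8·4 + (-125/168)·49/25 + 31/24·1 = 1/3 ✓
b·Ac: (-125/168)·7/50 + 31/24·13/62 = 1/6 ✓
b·c³: 1/8·8 + (-125/168)·343/125 + 31/24·1 = 1/4 ✓
b·(c∘Ac): (-125/168)·49/250 + 31/24·13/62 = 1/8 ✓
b·Ac²: (-125/168)·7/25 + 31/24·7/31 = 1/12 ✓
b·A²c: 31/24·1/31 = 1/24 ✓; 4 stages ⇒ order 4.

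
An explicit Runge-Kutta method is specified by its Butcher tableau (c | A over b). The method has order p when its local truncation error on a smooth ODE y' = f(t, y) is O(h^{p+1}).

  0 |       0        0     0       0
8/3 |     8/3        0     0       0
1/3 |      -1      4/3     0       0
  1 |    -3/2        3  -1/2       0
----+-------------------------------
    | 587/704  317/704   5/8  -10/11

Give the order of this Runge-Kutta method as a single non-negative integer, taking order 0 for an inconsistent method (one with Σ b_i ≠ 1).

b = (587/704, 317/704, 5/8, -10/11)
c = (0, 8/3, 1/3, 1)
Ac = (0, 0, 32/9, 47/6)
Σ b_i: 587/704·1 + 317/704·1 + 5/8·1 + (-10/11)·1 = 1 ✓
b·c: 317/704·8/3 + 5/8·1/3 + (-10/11)·1 = 1/2 ✓
b·c²: 317/704·64/9 + 5/8·1/9 + (-10/11)·1 = 1871/792 ≠ 1/3 ⇒ order 2.
b·Ac: 5/8·32/9 + (-10/11)·47/6 = -485/99 ≠ 1/6

2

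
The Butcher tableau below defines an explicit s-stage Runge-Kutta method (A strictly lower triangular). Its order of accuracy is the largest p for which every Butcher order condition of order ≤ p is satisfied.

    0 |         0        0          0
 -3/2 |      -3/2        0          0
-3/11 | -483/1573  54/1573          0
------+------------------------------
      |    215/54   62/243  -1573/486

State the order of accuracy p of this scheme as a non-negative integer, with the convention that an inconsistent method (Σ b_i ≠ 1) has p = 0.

b = (215/54, 62/243, -1573/486)
c = (0, -3/2, -3/11)
Ac = (0, 0, -81/1573)
Σ b_i: 215/54·1 + 62/243·1 + (-1573/486)·1 = 1 ✓
b·c: 62/243·(-3/2) + (-1573/486)·(-3/11) = 1/2 ✓
b·c²: 62/243·9/4 + (-1573/486)·9/121 = 1/3 ✓
b·Ac: (-1573/486)·(-81/1573) = 1/6 ✓; 3 stages ⇒ order 3.

3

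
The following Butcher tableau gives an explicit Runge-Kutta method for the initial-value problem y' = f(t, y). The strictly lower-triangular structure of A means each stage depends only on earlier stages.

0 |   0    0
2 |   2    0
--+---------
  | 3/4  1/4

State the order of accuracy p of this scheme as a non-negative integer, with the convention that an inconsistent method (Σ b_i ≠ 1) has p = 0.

b = (3/4, 1/4)
c = (0, 2)
Σ b_i: 3/4·1 + 1/4·1 = 1 ✓
b·c: 1/4·2 = 1/2 ✓; 2 stages ⇒ order 2.

2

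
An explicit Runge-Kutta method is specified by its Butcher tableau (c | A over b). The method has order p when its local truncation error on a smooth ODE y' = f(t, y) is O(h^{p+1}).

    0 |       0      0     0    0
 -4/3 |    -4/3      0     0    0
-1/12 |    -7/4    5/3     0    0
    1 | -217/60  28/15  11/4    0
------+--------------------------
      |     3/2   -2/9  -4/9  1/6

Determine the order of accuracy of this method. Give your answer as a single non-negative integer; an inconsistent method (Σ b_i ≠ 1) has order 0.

2

b = (3/2, -2/9, -4/9, 1/6)
c = (0, -4/3, -1/12, 1)
Ac = (0, 0, -20/9, -1957/720)
Σ b_i: 3/2·1 + (-2/9)·1 + (-4/9)·1 + 1/6·1 = 1 ✓
b·c: (-2/9)·(-4/3) + (-4/9)·(-1/12) + 1/6·1 = 1/2 ✓
b·c²: (-2/9)·16/9 + (-4/9)·1/144 + 1/6·1 = -25/108 ≠ 1/3 ⇒ order 2.
b·Ac: (-4/9)·(-20/9) + 1/6·(-1957/720) = 6929/12960 ≠ 1/6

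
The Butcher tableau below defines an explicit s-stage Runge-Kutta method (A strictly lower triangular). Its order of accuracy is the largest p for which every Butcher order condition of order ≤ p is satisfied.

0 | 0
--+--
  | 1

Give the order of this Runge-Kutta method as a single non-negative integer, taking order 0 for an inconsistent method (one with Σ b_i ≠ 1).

b = (1)
c = (0)
Σ b_i: 1·1 = 1 ✓; 1 stage ⇒ order 1.

1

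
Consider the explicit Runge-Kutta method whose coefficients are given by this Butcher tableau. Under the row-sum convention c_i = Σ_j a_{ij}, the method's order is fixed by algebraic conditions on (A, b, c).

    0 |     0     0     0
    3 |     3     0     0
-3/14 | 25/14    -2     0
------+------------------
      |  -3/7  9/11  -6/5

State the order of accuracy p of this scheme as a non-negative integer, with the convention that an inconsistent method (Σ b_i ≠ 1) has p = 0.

0

b = (-3/7, 9/11, -6/5)
c = (0, 3, -3/14)
Ac = (0, 0, -6)
Σ b_i: (-3/7)·1 + 9/11·1 + (-6/5)·1 = -312/385 ≠ 1 ⇒ order 0.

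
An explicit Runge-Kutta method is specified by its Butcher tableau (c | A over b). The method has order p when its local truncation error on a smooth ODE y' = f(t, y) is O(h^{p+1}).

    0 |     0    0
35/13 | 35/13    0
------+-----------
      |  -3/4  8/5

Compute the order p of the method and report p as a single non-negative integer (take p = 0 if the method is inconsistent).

0

b = (-3/4, 8/5)
c = (0, 35/13)
Σ b_i: (-3/4)·1 + 8/5·1 = 17/20 ≠ 1 ⇒ order 0.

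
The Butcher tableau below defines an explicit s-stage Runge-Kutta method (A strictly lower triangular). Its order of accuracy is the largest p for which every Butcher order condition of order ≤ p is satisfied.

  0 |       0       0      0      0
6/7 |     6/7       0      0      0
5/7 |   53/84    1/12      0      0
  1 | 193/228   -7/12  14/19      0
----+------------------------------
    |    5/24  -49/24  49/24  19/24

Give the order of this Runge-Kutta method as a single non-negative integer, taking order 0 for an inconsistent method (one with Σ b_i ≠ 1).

4

b = (5/24, -49/24, 49/24, 19/24)
c = (0, 6/7, 5/7, 1)
Ac = (0, 0, 1/14, 1/38)
Σ b_i: 5/24·1 + (-49/24)·1 + 49/24·1 + 19/24·1 = 1 ✓
b·c: (-49/24)·6/7 + 49/24·5/7 + 19/24·1 = 1/2 ✓
b·c²: (-49/24)·36/49 + 49/24·25/49 + 19/24·1 = 1/3 ✓
b·Ac: 49/24·1/14 + 19/24·1/38 = 1/6 ✓
b·c³: (-49/24)·216/343 + 49/24·125/343 + 19/24·1 = 1/4 ✓
b·(c∘Ac): 49/24·5/98 + 19/24·1/38 = 1/8 ✓
b·Ac²: 49/24·3/49 + 19/24·(-1/19) = 1/12 ✓
b·A²c: 19/24·1/19 = 1/24 ✓; 4 stages ⇒ order 4.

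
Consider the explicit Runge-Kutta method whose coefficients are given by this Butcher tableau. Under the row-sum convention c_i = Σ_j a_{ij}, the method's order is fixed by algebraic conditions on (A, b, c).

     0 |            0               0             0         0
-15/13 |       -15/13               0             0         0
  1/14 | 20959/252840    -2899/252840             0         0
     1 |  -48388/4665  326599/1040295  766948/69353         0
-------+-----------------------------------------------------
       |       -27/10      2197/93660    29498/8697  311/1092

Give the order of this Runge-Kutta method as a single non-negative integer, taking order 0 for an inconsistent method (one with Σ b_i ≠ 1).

b = (-27/10, 2197/93660, 29498/8697, 311/1092)
c = (0, -15/13, 1/14, 1)
Ac = (0, 0, 223/16856, 133/311)
Σ b_i: (-27/10)·1 + 2197/93660·1 + 29498/8697·1 + 311/1092·1 = 1 ✓
b·c: 2197/93660·(-15/13) + 29498/8697·1/14 + 311/1092·1 = 1/2 ✓
b·c²: 2197/93660·225/169 + 29498/8697·1/196 + 311/1092·1 = 1/3 ✓
b·Ac: 29498/8697·223/16856 + 311/1092·133/311 = 1/6 ✓
b·c³: 2197/93660·(-3375/2197) + 29498/8697·1/2744 + 311/1092·1 = 1/4 ✓
b·(c∘Ac): 29498/8697·223/235984 + 311/1092·133/311 = 1/8 ✓
b·Ac²: 29498/8697·(-3345/219128) + 311/1092·1918/4043 = 1/12 ✓
b·A²c: 311/1092·91/622 = 1/24 ✓; 4 stages ⇒ order 4.

4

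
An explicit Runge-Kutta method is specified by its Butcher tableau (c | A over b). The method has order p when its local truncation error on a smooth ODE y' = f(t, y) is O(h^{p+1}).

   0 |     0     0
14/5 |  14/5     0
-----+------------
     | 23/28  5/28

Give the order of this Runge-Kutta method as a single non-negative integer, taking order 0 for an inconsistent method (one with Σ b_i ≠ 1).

b = (23/28, 5/28)
c = (0, 14/5)
Σ b_i: 23/28·1 + 5/28·1 = 1 ✓
b·c: 5/28·14/5 = 1/2 ✓; 2 stages ⇒ order 2.

2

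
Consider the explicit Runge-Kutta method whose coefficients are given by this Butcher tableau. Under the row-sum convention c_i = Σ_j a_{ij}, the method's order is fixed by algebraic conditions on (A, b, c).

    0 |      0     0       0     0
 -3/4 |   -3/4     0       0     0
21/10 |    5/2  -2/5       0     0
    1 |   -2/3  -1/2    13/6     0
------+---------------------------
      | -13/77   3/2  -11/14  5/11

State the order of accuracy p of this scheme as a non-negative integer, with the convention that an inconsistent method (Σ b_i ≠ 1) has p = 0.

1

b = (-13/77, 3/2, -11/14, 5/11)
c = (0, -3/4, 21/10, 1)
Ac = (0, 0, 3/10, 197/40)
Σ b_i: (-13/77)·1 + 3/2·1 + (-11/14)·1 + 5/11·1 = 1 ✓
b·c: 3/2·(-3/4) + (-11/14)·21/10 + 5/11·1 = -1021/440 ≠ 1/2 ⇒ order 1.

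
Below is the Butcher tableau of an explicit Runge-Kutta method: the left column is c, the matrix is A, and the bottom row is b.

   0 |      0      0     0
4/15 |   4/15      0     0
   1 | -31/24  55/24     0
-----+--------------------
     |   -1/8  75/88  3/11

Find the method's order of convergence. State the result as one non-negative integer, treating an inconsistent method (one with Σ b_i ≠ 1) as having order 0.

3

b = (-1/8, 75/88, 3/11)
c = (0, 4/15, 1)
Ac = (0, 0, 11/18)
Σ b_i: (-1/8)·1 + 75/88·1 + 3/11·1 = 1 ✓
b·c: 75/88·4/15 + 3/11·1 = 1/2 ✓
b·c²: 75/88·16/225 + 3/11·1 = 1/3 ✓
b·Ac: 3/11·11/18 = 1/6 ✓; 3 stages ⇒ order 3.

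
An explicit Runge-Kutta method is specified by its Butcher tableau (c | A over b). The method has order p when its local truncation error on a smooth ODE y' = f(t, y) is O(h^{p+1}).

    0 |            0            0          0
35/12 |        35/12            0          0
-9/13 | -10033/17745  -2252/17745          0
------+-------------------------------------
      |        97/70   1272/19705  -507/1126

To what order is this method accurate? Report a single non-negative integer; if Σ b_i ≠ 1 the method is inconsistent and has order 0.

b = (97/70, 1272/19705, -507/1126)
c = (0, 35/12, -9/13)
Ac = (0, 0, -563/1521)
Σ b_i: 97/70·1 + 1272/19705·1 + (-507/1126)·1 = 1 ✓
b·c: 1272/19705·35/12 + (-507/1126)·(-9/13) = 1/2 ✓
b·c²: 1272/19705·1225/144 + (-507/1126)·81/169 = 1/3 ✓
b·Ac: (-507/1126)·(-563/1521) = 1/6 ✓; 3 stages ⇒ order 3.

3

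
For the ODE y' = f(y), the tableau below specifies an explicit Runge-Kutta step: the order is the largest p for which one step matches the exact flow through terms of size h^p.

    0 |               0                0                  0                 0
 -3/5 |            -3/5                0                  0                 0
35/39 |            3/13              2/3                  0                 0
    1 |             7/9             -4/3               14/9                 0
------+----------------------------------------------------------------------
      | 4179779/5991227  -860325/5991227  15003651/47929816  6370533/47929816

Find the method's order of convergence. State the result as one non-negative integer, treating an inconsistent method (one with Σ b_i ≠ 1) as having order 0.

b = (4179779/5991227, -860325/5991227, 15003651/47929816, 6370533/47929816)
c = (0, -3/5, 35/39, 1)
Ac = (0, 0, -2/5, 3854/1755)
Σ b_i: 4179779/5991227·1 + (-860325/5991227)·1 + 15003651/47929816·1 + 6370533/47929816·1 = 1 ✓
b·c: (-860325/5991227)·(-3/5) + 15003651/47929816·35/39 + 6370533/47929816·1 = 1/2 ✓
b·c²: (-860325/5991227)·9/25 + 15003651/47929816·1225/1521 + 6370533/47929816·1 = 1/3 ✓
b·Ac: 15003651/47929816·(-2/5) + 6370533/47929816·3854/1755 = 1/6 ✓
b·c³: (-860325/5991227)·(-27/125) + 15003651/47929816·42875/59319 + 6370533/47929816·1 = 2735111629/7009735590 ≠ 1/4 ⇒ order 3.
b·(c∘Ac): 15003651/47929816·(-14/39) + 6370533/47929816·3854/1755 = 32264389/179736810 ≠ 1/8
b·Ac²: 15003651/47929816·6/25 + 6370533/47929816·264482/342225 = 1246667171/7009735590 ≠ 1/12
b·A²c: 6370533/47929816·(-28/45) = -4954859/59912270 ≠ 1/24

3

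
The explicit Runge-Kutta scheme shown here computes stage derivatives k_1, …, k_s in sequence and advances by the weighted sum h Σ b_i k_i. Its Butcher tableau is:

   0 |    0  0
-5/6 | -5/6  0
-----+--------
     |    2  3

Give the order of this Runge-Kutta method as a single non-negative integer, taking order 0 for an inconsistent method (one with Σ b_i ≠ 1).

b = (2, 3)
c = (0, -5/6)
Σ b_i: 2·1 + 3·1 = 5 ≠ 1 ⇒ order 0.

0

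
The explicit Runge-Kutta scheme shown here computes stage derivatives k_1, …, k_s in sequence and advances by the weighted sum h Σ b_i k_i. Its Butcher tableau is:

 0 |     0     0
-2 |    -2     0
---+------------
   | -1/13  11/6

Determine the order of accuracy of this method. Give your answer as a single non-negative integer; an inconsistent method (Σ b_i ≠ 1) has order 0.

b = (-1/13, 11/6)
c = (0, -2)
Σ b_i: (-1/13)·1 + 11/6·1 = 137/78 ≠ 1 ⇒ order 0.

0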